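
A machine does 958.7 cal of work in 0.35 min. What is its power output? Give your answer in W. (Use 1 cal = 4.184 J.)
Convert to SI: W = 4011.2 J, t = 21.0 s
P = W/t = 4011.2/21.0 = 191.0 W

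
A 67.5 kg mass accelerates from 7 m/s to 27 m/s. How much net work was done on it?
W = ΔKE = ½m(v₂² − v₁²) = ½(67.5)(27² − 7²) = 22950.0 J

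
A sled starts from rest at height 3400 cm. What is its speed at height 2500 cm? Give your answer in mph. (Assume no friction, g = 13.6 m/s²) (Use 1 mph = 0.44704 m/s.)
Convert to SI: h₁−h₂ = 9.0 m
mgh₁ = mgh₂ + ½mv² ⇒ v = √(2g(h₁−h₂)) = √(2·13.6·9.0) = 15.6461 m/s = 35.0 mph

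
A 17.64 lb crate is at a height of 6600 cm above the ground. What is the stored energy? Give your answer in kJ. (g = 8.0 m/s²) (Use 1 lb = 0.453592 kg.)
Convert to SI: m = 8.00136 kg, h = 66.0 m
PE = mgh = (8.00136)(8.0)(66.0) = 4224.72 J = 4.225 kJ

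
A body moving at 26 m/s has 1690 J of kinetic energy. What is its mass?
m = 2·KE/v² = 2·1690/(26)² = 5.0 kg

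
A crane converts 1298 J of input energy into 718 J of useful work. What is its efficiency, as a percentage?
η = W_out/W_in = 718/1298 = 55.32%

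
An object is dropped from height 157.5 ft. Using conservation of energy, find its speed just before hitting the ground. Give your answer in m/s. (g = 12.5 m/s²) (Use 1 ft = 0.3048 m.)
Convert to SI: h = 48.006 m
mgh = ½mv² ⇒ v = √(2gh) = √(2·12.5·48.006) = 34.64 m/s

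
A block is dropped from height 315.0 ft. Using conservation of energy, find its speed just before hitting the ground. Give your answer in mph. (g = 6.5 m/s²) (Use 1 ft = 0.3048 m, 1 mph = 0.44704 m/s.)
Convert to SI: h = 96.012 m
mgh = ½mv² ⇒ v = √(2gh) = √(2·6.5·96.012) = 35.3293 m/s = 79.03 mph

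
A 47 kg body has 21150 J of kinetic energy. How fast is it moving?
v = √(2·KE/m) = √(2·21150/47) = 30.0 m/s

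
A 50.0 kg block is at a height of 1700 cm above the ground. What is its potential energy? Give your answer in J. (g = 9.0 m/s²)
Convert to SI: m = 50.0 kg, h = 17.0 m
PE = mgh = (50.0)(9.0)(17.0) = 7650 J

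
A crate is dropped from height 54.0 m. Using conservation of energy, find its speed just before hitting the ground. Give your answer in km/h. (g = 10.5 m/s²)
mgh = ½mv² ⇒ v = √(2gh) = √(2·10.5·54.0) = 33.6749 m/s = 121.2 km/h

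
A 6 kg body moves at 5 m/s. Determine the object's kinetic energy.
KE = ½mv² = ½(6)(5)² = 75.0 J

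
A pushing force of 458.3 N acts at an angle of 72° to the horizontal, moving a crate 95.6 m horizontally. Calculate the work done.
W = F·d·cosθ = (458.3)(95.6)cos(72°) = 13540 J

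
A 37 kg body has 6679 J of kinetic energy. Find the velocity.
v = √(2·KE/m) = √(2·6679/37) = 19.0 m/s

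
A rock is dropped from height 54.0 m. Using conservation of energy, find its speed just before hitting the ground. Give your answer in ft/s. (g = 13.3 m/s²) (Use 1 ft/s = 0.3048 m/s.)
mgh = ½mv² ⇒ v = √(2gh) = √(2·13.3·54.0) = 37.8999 m/s = 124.3 ft/s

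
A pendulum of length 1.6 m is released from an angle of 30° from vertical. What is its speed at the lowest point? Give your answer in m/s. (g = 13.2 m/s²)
h = L(1 − cosθ) = 1.6(1 − cos30°) = 0.214359 m
v = √(2gh) = √(2·13.2·0.214359) = 2.379 m/s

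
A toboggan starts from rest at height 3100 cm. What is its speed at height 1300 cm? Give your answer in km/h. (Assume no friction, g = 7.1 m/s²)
Convert to SI: h₁−h₂ = 18.0 m
mgh₁ = mgh₂ + ½mv² ⇒ v = √(2g(h₁−h₂)) = √(2·7.1·18.0) = 15.987495 m/s = 57.55 km/h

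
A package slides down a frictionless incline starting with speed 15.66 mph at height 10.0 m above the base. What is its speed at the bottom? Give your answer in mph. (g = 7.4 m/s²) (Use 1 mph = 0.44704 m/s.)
Convert to SI: v₀ = 7.00065 m/s, h = 10.0 m
½mv₀² + mgh = ½mv² ⇒ v = √(v₀² + 2gh) = √(7.00065² + 2·7.4·10.0) = 14.036 m/s = 31.4 mph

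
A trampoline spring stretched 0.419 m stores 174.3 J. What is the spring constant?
k = 2·PE/x² = 2·174.3/(0.419)² = 1986 N/m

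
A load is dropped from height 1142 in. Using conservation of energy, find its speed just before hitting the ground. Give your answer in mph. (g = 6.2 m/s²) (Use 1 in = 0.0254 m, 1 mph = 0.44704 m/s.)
Convert to SI: h = 29.0068 m
mgh = ½mv² ⇒ v = √(2gh) = √(2·6.2·29.0068) = 18.9653 m/s = 42.42 mph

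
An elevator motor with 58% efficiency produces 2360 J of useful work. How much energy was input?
W_in = W_out/η = 2360/0.58 = 4069 J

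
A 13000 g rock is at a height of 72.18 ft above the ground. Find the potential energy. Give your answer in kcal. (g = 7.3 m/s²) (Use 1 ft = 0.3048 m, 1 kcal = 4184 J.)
Convert to SI: m = 13.0 kg, h = 22.0005 m
PE = mgh = (13.0)(7.3)(22.0005) = 2087.84 J = 0.499 kcal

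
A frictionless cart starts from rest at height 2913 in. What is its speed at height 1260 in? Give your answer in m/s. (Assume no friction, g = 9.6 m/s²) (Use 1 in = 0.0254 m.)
Convert to SI: h₁−h₂ = 41.9862 m
mgh₁ = mgh₂ + ½mv² ⇒ v = √(2g(h₁−h₂)) = √(2·9.6·41.9862) = 28.39 m/s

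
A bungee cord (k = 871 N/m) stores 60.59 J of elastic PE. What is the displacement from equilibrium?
x = √(2·PE/k) = √(2·60.59/871) = 0.373 m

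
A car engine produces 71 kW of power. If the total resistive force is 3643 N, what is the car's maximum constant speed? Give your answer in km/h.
P = Fv ⇒ v = P/F = 71000 W/3643.0 N = 19.4894 m/s = 70.16 km/h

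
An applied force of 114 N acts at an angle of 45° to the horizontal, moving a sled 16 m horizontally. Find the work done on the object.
W = F·d·cosθ = (114)(16)cos(45°) = 1290 J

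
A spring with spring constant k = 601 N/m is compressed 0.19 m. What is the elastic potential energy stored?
PE = ½kx² = ½(601)(0.19)² = 10.85 J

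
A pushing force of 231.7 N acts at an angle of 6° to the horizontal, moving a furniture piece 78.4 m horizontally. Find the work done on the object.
W = F·d·cosθ = (231.7)(78.4)cos(6°) = 18070 J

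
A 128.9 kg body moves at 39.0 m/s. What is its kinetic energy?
KE = ½mv² = ½(128.9)(39.0)² = 98030 J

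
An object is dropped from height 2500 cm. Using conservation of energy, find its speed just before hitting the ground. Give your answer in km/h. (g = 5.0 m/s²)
Convert to SI: h = 25.0 m
mgh = ½mv² ⇒ v = √(2gh) = √(2·5.0·25.0) = 15.8114 m/s = 56.92 km/h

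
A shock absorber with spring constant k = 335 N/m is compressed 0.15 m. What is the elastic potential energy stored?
PE = ½kx² = ½(335)(0.15)² = 3.769 J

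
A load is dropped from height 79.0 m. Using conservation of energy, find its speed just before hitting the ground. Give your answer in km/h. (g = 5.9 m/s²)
mgh = ½mv² ⇒ v = √(2gh) = √(2·5.9·79.0) = 30.532 m/s = 109.9 km/h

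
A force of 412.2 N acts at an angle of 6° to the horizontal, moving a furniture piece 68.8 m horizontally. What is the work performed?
W = F·d·cosθ = (412.2)(68.8)cos(6°) = 28200 J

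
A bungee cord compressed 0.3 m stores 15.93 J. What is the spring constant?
k = 2·PE/x² = 2·15.93/(0.3)² = 354.0 N/m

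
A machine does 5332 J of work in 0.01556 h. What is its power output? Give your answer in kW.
Convert to SI: W = 5332.0 J, t = 56.016 s
P = W/t = 5332.0/56.016 = 95.1871 W = 0.09519 kW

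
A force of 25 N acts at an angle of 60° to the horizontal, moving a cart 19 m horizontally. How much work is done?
W = F·d·cosθ = (25)(19)cos(60°) = 237.5 J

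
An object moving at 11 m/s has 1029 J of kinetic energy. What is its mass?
m = 2·KE/v² = 2·1029/(11)² = 17.01 kg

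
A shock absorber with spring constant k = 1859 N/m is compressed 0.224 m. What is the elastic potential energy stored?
PE = ½kx² = ½(1859)(0.224)² = 46.64 J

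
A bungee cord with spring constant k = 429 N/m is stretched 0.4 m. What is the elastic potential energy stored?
PE = ½kx² = ½(429)(0.4)² = 34.32 J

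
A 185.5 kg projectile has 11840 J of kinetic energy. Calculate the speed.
v = √(2·KE/m) = √(2·11840/185.5) = 11.3 m/s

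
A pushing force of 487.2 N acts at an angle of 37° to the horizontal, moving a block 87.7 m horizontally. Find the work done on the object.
W = F·d·cosθ = (487.2)(87.7)cos(37°) = 34120 J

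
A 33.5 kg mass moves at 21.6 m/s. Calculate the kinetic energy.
KE = ½mv² = ½(33.5)(21.6)² = 7815 J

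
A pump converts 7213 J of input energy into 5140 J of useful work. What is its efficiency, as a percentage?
η = W_out/W_in = 5140/7213 = 71.26%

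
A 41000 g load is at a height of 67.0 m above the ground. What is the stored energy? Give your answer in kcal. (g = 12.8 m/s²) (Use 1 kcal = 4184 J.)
Convert to SI: m = 41.0 kg, h = 67.0 m
PE = mgh = (41.0)(12.8)(67.0) = 35161.6 J = 8.404 kcal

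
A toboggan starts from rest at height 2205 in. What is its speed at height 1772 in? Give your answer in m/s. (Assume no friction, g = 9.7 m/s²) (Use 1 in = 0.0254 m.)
Convert to SI: h₁−h₂ = 10.9982 m
mgh₁ = mgh₂ + ½mv² ⇒ v = √(2g(h₁−h₂)) = √(2·9.7·10.9982) = 14.61 m/s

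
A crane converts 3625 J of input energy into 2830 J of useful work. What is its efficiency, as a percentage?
η = W_out/W_in = 2830/3625 = 78.07%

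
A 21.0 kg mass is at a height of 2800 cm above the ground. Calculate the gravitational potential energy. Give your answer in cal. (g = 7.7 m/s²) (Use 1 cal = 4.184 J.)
Convert to SI: m = 21.0 kg, h = 28.0 m
PE = mgh = (21.0)(7.7)(28.0) = 4527.6 J = 1082 cal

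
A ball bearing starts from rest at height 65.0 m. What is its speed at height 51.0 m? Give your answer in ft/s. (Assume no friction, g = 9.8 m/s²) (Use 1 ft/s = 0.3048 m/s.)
mgh₁ = mgh₂ + ½mv² ⇒ v = √(2g(h₁−h₂)) = √(2·9.8·14.0) = 16.565 m/s = 54.35 ft/s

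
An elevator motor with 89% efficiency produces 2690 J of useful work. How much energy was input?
W_in = W_out/η = 2690/0.89 = 3022 J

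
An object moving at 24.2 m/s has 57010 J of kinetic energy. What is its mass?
m = 2·KE/v² = 2·57010/(24.2)² = 194.7 kg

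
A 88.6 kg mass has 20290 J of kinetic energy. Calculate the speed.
v = √(2·KE/m) = √(2·20290/88.6) = 21.4 m/s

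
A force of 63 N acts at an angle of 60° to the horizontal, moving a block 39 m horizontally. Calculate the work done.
W = F·d·cosθ = (63)(39)cos(60°) = 1229 J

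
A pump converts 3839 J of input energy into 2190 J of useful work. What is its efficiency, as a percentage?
η = W_out/W_in = 2190/3839 = 57.05%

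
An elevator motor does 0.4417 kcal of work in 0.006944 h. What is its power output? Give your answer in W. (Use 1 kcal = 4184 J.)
Convert to SI: W = 1848.07 J, t = 24.9984 s
P = W/t = 1848.07/24.9984 = 73.93 W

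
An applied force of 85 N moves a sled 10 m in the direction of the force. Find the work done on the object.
W = F·d = (85)(10) = 850.0 J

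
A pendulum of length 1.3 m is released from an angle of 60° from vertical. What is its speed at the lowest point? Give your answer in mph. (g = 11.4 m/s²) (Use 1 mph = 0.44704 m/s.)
h = L(1 − cosθ) = 1.3(1 − cos60°) = 0.65 m
v = √(2gh) = √(2·11.4·0.65) = 3.84968 m/s = 8.611 mph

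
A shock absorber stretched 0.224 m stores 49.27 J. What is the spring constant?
k = 2·PE/x² = 2·49.27/(0.224)² = 1964 N/m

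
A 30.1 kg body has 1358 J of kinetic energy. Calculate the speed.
v = √(2·KE/m) = √(2·1358/30.1) = 9.499 m/s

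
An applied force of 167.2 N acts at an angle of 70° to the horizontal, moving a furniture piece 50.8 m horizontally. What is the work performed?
W = F·d·cosθ = (167.2)(50.8)cos(70°) = 2905 J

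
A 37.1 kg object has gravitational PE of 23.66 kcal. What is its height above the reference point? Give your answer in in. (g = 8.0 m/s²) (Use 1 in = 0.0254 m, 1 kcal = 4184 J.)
Convert to SI: m = 37.1 kg, PE = 98993.4 J
h = PE/(mg) = 98993.4/(37.1·8.0) = 333.536 m = 13130 in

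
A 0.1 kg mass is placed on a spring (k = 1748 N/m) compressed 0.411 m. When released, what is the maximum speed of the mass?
½kx² = ½mv² ⇒ v = x√(k/m) = (0.411)√(1748/0.1) = 54.34 m/s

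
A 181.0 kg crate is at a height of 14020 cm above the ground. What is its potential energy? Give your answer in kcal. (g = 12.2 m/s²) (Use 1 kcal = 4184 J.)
Convert to SI: m = 181.0 kg, h = 140.2 m
PE = mgh = (181.0)(12.2)(140.2) = 309590 J = 73.99 kcal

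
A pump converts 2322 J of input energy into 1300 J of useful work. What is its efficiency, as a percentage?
η = W_out/W_in = 1300/2322 = 55.99%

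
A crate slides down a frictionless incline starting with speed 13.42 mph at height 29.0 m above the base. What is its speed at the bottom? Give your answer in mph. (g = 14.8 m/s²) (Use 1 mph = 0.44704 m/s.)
Convert to SI: v₀ = 5.99928 m/s, h = 29.0 m
½mv₀² + mgh = ½mv² ⇒ v = √(v₀² + 2gh) = √(5.99928² + 2·14.8·29.0) = 29.9064 m/s = 66.9 mph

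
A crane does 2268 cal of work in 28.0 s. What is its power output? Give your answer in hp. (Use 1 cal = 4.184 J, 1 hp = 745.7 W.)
Convert to SI: W = 9489.31 J, t = 28.0 s
P = W/t = 9489.31/28.0 = 338.904 W = 0.4545 hp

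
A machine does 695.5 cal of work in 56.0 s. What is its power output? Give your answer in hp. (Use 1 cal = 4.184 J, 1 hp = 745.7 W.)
Convert to SI: W = 2909.97 J, t = 56.0 s
P = W/t = 2909.97/56.0 = 51.9638 W = 0.06968 hp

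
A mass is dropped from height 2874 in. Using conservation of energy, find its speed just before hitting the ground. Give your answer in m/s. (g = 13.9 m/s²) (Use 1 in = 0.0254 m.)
Convert to SI: h = 72.9996 m
mgh = ½mv² ⇒ v = √(2gh) = √(2·13.9·72.9996) = 45.05 m/s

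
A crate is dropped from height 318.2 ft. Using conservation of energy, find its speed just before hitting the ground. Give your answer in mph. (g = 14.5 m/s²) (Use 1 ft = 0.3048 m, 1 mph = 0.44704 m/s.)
Convert to SI: h = 96.9874 m
mgh = ½mv² ⇒ v = √(2gh) = √(2·14.5·96.9874) = 53.0343 m/s = 118.6 mph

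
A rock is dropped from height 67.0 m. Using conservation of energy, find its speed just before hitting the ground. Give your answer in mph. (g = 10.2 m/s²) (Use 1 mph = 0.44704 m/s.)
mgh = ½mv² ⇒ v = √(2gh) = √(2·10.2·67.0) = 36.9703 m/s = 82.7 mph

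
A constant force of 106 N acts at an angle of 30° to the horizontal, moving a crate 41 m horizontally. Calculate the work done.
W = F·d·cosθ = (106)(41)cos(30°) = 3764 J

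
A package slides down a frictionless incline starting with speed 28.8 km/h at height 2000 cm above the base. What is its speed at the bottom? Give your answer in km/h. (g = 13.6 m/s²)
Convert to SI: v₀ = 8.0 m/s, h = 20.0 m
½mv₀² + mgh = ½mv² ⇒ v = √(v₀² + 2gh) = √(8.0² + 2·13.6·20.0) = 24.6577 m/s = 88.77 km/h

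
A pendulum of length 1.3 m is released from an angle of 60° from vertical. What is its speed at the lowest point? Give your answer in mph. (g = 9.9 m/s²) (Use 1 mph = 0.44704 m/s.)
h = L(1 − cosθ) = 1.3(1 − cos60°) = 0.65 m
v = √(2gh) = √(2·9.9·0.65) = 3.58748 m/s = 8.025 mph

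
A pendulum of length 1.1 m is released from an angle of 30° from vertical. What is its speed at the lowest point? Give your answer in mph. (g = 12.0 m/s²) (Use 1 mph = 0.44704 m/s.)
h = L(1 − cosθ) = 1.1(1 − cos30°) = 0.147372 m
v = √(2gh) = √(2·12.0·0.147372) = 1.88067 m/s = 4.207 mph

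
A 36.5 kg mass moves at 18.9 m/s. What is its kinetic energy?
KE = ½mv² = ½(36.5)(18.9)² = 6519 J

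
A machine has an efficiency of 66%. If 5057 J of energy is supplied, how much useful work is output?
W_out = η·W_in = 0.66·5057 = 3337.62 J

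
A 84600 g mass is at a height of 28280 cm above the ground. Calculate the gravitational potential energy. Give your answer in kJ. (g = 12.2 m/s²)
Convert to SI: m = 84.6 kg, h = 282.8 m
PE = mgh = (84.6)(12.2)(282.8) = 291884 J = 291.9 kJ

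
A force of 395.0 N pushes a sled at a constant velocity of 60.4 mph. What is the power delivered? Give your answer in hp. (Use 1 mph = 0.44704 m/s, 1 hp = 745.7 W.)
Convert to SI: F = 395.0 N, v = 27.0012 m/s
P = Fv = (395.0)(27.0012) = 10665.5 W = 14.3 hp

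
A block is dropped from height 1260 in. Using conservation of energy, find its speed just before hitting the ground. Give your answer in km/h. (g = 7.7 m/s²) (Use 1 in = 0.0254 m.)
Convert to SI: h = 32.004 m
mgh = ½mv² ⇒ v = √(2gh) = √(2·7.7·32.004) = 22.2005 m/s = 79.92 km/h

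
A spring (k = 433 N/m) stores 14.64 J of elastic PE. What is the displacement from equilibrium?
x = √(2·PE/k) = √(2·14.64/433) = 0.26 m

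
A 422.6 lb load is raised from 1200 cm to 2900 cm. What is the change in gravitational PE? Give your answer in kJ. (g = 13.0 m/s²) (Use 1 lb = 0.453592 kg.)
Convert to SI: m = 191.688 kg, Δh = 17.0 m
ΔPE = mgΔh = (191.688)(13.0)(17.0) = 42363.0 J = 42.36 kJ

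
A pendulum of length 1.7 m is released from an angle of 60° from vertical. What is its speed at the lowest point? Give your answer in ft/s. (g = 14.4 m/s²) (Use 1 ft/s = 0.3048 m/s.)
h = L(1 − cosθ) = 1.7(1 − cos60°) = 0.85 m
v = √(2gh) = √(2·14.4·0.85) = 4.94773 m/s = 16.23 ft/s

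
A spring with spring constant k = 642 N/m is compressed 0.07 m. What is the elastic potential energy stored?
PE = ½kx² = ½(642)(0.07)² = 1.573 J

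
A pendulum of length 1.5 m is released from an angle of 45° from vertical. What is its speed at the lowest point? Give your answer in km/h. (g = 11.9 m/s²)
h = L(1 − cosθ) = 1.5(1 − cos45°) = 0.43934 m
v = √(2gh) = √(2·11.9·0.43934) = 3.23362 m/s = 11.64 km/h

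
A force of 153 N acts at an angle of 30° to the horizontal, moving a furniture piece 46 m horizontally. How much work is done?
W = F·d·cosθ = (153)(46)cos(30°) = 6095 J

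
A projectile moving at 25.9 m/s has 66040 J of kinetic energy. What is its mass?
m = 2·KE/v² = 2·66040/(25.9)² = 196.9 kg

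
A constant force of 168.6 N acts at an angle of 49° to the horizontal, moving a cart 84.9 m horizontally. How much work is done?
W = F·d·cosθ = (168.6)(84.9)cos(49°) = 9391 J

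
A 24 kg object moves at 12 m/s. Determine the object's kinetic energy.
KE = ½mv² = ½(24)(12)² = 1728.0 J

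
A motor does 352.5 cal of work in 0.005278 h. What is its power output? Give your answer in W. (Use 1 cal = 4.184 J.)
Convert to SI: W = 1474.86 J, t = 19.0008 s
P = W/t = 1474.86/19.0008 = 77.62 W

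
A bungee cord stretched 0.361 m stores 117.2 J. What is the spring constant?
k = 2·PE/x² = 2·117.2/(0.361)² = 1799 N/m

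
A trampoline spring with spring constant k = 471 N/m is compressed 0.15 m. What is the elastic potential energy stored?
PE = ½kx² = ½(471)(0.15)² = 5.299 J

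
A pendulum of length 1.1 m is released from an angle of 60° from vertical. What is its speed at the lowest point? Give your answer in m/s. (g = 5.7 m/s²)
h = L(1 − cosθ) = 1.1(1 − cos60°) = 0.55 m
v = √(2gh) = √(2·5.7·0.55) = 2.504 m/s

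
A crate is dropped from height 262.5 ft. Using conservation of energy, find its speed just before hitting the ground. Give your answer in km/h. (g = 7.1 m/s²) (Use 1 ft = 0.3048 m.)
Convert to SI: h = 80.01 m
mgh = ½mv² ⇒ v = √(2gh) = √(2·7.1·80.01) = 33.7067 m/s = 121.3 km/h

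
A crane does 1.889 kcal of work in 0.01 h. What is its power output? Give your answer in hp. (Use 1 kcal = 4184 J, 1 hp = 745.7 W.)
Convert to SI: W = 7903.58 J, t = 36.0 s
P = W/t = 7903.58/36.0 = 219.544 W = 0.2944 hp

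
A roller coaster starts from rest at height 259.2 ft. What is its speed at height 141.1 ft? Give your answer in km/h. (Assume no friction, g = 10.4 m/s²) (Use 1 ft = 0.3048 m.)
Convert to SI: h₁−h₂ = 35.9969 m
mgh₁ = mgh₂ + ½mv² ⇒ v = √(2g(h₁−h₂)) = √(2·10.4·35.9969) = 27.363 m/s = 98.51 km/h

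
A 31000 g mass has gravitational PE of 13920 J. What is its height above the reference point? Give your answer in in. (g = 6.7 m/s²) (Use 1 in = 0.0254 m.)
Convert to SI: m = 31.0 kg, PE = 13920.0 J
h = PE/(mg) = 13920.0/(31.0·6.7) = 67.0197 m = 2639 in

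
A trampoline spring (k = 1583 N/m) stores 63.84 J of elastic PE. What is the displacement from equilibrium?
x = √(2·PE/k) = √(2·63.84/1583) = 0.284 m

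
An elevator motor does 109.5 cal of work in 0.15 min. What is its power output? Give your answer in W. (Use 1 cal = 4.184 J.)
Convert to SI: W = 458.148 J, t = 9.0 s
P = W/t = 458.148/9.0 = 50.91 W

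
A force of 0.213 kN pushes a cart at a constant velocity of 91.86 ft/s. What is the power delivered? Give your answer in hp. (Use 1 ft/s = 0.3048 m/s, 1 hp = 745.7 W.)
Convert to SI: F = 213.0 N, v = 27.9989 m/s
P = Fv = (213.0)(27.9989) = 5963.77 W = 7.998 hp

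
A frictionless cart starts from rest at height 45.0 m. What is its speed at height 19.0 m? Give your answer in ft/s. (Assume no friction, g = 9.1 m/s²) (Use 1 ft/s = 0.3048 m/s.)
mgh₁ = mgh₂ + ½mv² ⇒ v = √(2g(h₁−h₂)) = √(2·9.1·26.0) = 21.7532 m/s = 71.37 ft/s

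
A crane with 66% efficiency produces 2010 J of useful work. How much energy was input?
W_in = W_out/η = 2010/0.66 = 3045 J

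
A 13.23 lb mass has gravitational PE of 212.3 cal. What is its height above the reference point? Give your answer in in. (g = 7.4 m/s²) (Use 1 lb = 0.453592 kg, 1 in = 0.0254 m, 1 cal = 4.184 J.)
Convert to SI: m = 6.00102 kg, PE = 888.263 J
h = PE/(mg) = 888.263/(6.00102·7.4) = 20.0025 m = 787.5 in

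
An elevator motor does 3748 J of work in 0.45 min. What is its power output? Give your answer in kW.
Convert to SI: W = 3748.0 J, t = 27.0 s
P = W/t = 3748.0/27.0 = 138.815 W = 0.1388 kW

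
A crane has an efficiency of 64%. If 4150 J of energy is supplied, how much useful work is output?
W_out = η·W_in = 0.64·4150 = 2656.0 J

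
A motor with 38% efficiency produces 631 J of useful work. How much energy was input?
W_in = W_out/η = 631/0.38 = 1661 J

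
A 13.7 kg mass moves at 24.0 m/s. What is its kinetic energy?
KE = ½mv² = ½(13.7)(24.0)² = 3946 J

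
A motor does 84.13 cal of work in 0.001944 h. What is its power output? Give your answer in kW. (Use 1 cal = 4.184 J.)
Convert to SI: W = 352.0 J, t = 6.9984 s
P = W/t = 352.0/6.9984 = 50.2972 W = 0.0503 kW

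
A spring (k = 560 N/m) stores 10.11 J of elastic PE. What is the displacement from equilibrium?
x = √(2·PE/k) = √(2·10.11/560) = 0.19 m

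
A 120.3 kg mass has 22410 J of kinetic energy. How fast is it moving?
v = √(2·KE/m) = √(2·22410/120.3) = 19.3 m/s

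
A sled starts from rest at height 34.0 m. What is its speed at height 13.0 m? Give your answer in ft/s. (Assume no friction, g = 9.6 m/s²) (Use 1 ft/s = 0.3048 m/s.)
mgh₁ = mgh₂ + ½mv² ⇒ v = √(2g(h₁−h₂)) = √(2·9.6·21.0) = 20.0798 m/s = 65.88 ft/s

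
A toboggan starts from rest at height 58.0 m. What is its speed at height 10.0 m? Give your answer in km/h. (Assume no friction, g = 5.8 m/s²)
mgh₁ = mgh₂ + ½mv² ⇒ v = √(2g(h₁−h₂)) = √(2·5.8·48.0) = 23.5966 m/s = 84.95 km/h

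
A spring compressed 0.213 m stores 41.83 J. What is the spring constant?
k = 2·PE/x² = 2·41.83/(0.213)² = 1844 N/m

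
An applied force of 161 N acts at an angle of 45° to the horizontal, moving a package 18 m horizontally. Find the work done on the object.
W = F·d·cosθ = (161)(18)cos(45°) = 2049 J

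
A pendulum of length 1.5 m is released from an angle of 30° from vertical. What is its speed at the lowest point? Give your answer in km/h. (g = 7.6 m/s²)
h = L(1 − cosθ) = 1.5(1 − cos30°) = 0.200962 m
v = √(2gh) = √(2·7.6·0.200962) = 1.74775 m/s = 6.292 km/h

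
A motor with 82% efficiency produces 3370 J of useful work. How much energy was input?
W_in = W_out/η = 3370/0.82 = 4110 J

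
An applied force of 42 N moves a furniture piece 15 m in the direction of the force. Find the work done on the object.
W = F·d = (42)(15) = 630.0 J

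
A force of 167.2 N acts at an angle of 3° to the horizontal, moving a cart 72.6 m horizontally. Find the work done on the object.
W = F·d·cosθ = (167.2)(72.6)cos(3°) = 12120 J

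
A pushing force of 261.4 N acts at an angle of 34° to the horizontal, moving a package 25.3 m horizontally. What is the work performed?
W = F·d·cosθ = (261.4)(25.3)cos(34°) = 5483 J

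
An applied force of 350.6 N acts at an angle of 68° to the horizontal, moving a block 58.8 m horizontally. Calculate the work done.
W = F·d·cosθ = (350.6)(58.8)cos(68°) = 7723 J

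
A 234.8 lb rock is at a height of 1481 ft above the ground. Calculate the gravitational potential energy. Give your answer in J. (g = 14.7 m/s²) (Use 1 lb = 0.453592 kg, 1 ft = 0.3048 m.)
Convert to SI: m = 106.503 kg, h = 451.409 m
PE = mgh = (106.503)(14.7)(451.409) = 706700 J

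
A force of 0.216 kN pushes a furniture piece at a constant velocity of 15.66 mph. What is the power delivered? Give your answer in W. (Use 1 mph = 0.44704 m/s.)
Convert to SI: F = 216.0 N, v = 7.00065 m/s
P = Fv = (216.0)(7.00065) = 1512 W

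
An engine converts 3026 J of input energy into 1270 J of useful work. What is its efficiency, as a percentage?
η = W_out/W_in = 1270/3026 = 41.97%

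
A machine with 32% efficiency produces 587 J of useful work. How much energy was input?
W_in = W_out/η = 587/0.32 = 1834 J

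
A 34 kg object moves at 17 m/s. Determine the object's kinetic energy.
KE = ½mv² = ½(34)(17)² = 4913.0 J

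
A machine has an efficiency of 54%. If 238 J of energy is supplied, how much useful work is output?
W_out = η·W_in = 0.54·238 = 128.52 J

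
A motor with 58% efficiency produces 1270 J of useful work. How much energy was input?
W_in = W_out/η = 1270/0.58 = 2190 J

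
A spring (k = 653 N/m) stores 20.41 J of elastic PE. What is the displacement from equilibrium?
x = √(2·PE/k) = √(2·20.41/653) = 0.25 m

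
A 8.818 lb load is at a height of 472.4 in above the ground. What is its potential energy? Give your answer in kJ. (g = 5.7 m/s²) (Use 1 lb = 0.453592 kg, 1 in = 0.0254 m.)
Convert to SI: m = 3.99977 kg, h = 11.999 m
PE = mgh = (3.99977)(5.7)(11.999) = 273.561 J = 0.2736 kJ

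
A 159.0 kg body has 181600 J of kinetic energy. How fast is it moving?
v = √(2·KE/m) = √(2·181600/159.0) = 47.79 m/s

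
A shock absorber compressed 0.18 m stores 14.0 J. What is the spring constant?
k = 2·PE/x² = 2·14.0/(0.18)² = 864.2 N/m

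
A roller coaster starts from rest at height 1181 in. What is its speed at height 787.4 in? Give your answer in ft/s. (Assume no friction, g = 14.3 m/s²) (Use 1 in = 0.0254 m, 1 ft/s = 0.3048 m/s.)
Convert to SI: h₁−h₂ = 9.99744 m
mgh₁ = mgh₂ + ½mv² ⇒ v = √(2g(h₁−h₂)) = √(2·14.3·9.99744) = 16.9094 m/s = 55.48 ft/s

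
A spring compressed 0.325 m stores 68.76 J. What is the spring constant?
k = 2·PE/x² = 2·68.76/(0.325)² = 1302 N/m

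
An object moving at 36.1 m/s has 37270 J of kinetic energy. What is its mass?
m = 2·KE/v² = 2·37270/(36.1)² = 57.2 kg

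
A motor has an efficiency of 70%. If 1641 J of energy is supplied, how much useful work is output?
W_out = η·W_in = 0.7·1641 = 1148.7 J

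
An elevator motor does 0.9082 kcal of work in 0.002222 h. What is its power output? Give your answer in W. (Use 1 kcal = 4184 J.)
Convert to SI: W = 3799.91 J, t = 7.9992 s
P = W/t = 3799.91/7.9992 = 475.0 W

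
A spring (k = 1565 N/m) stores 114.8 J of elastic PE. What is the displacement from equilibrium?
x = √(2·PE/k) = √(2·114.8/1565) = 0.383 m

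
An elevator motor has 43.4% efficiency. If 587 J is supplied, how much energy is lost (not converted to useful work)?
W_lost = W_in(1 − η) = 587·(1 − 0.434) = 332.2 J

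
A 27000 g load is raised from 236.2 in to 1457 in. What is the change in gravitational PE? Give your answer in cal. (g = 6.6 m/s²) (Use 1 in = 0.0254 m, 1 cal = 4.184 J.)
Convert to SI: m = 27.0 kg, Δh = 31.0083 m
ΔPE = mgΔh = (27.0)(6.6)(31.0083) = 5525.68 J = 1321 cal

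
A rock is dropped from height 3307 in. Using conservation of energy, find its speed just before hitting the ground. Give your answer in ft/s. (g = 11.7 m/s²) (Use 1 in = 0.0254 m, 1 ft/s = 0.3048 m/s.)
Convert to SI: h = 83.9978 m
mgh = ½mv² ⇒ v = √(2gh) = √(2·11.7·83.9978) = 44.3345 m/s = 145.5 ft/s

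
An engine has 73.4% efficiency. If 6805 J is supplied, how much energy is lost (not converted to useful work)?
W_lost = W_in(1 − η) = 6805·(1 − 0.734) = 1810 J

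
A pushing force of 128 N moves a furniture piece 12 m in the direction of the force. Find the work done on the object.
W = F·d = (128)(12) = 1536 J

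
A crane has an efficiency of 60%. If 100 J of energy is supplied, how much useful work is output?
W_out = η·W_in = 0.6·100 = 60.0 J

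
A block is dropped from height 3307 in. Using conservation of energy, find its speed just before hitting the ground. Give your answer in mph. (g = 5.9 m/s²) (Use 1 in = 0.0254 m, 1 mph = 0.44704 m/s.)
Convert to SI: h = 83.9978 m
mgh = ½mv² ⇒ v = √(2gh) = √(2·5.9·83.9978) = 31.4829 m/s = 70.43 mph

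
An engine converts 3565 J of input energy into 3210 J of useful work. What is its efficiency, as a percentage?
η = W_out/W_in = 3210/3565 = 90.04%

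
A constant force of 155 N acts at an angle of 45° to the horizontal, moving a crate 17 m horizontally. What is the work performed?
W = F·d·cosθ = (155)(17)cos(45°) = 1863 J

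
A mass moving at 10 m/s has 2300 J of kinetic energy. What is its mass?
m = 2·KE/v² = 2·2300/(10)² = 46.0 kg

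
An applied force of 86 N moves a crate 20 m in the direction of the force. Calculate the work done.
W = F·d = (86)(20) = 1720 J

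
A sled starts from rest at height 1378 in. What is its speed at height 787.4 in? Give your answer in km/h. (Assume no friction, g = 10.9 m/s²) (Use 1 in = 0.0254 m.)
Convert to SI: h₁−h₂ = 15.0012 m
mgh₁ = mgh₂ + ½mv² ⇒ v = √(2g(h₁−h₂)) = √(2·10.9·15.0012) = 18.0839 m/s = 65.1 km/h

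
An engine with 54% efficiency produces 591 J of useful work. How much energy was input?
W_in = W_out/η = 591/0.54 = 1094 J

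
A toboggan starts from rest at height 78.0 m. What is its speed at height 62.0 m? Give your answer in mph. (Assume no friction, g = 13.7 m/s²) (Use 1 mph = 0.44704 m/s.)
mgh₁ = mgh₂ + ½mv² ⇒ v = √(2g(h₁−h₂)) = √(2·13.7·16.0) = 20.938 m/s = 46.84 mph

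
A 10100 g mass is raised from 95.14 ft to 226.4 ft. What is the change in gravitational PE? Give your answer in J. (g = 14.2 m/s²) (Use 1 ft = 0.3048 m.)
Convert to SI: m = 10.1 kg, Δh = 40.008 m
ΔPE = mgΔh = (10.1)(14.2)(40.008) = 5738 J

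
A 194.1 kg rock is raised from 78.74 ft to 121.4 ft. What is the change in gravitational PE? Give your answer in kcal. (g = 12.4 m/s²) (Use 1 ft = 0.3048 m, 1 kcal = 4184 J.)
Convert to SI: m = 194.1 kg, Δh = 13.0028 m
ΔPE = mgΔh = (194.1)(12.4)(13.0028) = 31295.6 J = 7.48 kcal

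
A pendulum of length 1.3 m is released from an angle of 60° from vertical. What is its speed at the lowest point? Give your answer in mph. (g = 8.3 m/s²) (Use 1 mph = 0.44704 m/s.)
h = L(1 − cosθ) = 1.3(1 − cos60°) = 0.65 m
v = √(2gh) = √(2·8.3·0.65) = 3.28481 m/s = 7.348 mph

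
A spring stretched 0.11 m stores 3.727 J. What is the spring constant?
k = 2·PE/x² = 2·3.727/(0.11)² = 616.0 N/m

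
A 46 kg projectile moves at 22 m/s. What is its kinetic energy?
KE = ½mv² = ½(46)(22)² = 11132.0 J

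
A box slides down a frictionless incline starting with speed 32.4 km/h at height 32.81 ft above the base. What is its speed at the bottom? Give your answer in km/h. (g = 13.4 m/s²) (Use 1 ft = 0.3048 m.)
Convert to SI: v₀ = 9.0 m/s, h = 10.0005 m
½mv₀² + mgh = ½mv² ⇒ v = √(v₀² + 2gh) = √(9.0² + 2·13.4·10.0005) = 18.6819 m/s = 67.25 km/h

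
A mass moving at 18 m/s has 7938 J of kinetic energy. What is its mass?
m = 2·KE/v² = 2·7938/(18)² = 49.0 kg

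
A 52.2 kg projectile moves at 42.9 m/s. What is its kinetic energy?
KE = ½mv² = ½(52.2)(42.9)² = 48030 J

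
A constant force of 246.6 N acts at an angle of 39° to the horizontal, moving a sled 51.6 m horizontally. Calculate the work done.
W = F·d·cosθ = (246.6)(51.6)cos(39°) = 9889 J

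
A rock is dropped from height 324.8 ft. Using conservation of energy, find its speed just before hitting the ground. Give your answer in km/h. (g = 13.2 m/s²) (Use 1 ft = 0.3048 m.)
Convert to SI: h = 98.999 m
mgh = ½mv² ⇒ v = √(2gh) = √(2·13.2·98.999) = 51.1231 m/s = 184.0 km/h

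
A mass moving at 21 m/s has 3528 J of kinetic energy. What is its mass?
m = 2·KE/v² = 2·3528/(21)² = 16.0 kg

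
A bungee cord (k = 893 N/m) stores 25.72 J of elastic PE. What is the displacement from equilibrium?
x = √(2·PE/k) = √(2·25.72/893) = 0.24 m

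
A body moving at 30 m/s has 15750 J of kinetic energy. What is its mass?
m = 2·KE/v² = 2·15750/(30)² = 35.0 kg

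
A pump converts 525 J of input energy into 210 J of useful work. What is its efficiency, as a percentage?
η = W_out/W_in = 210/525 = 40.0%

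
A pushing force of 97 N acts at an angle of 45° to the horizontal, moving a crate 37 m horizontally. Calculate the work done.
W = F·d·cosθ = (97)(37)cos(45°) = 2538 J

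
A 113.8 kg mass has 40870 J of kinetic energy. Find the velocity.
v = √(2·KE/m) = √(2·40870/113.8) = 26.8 m/s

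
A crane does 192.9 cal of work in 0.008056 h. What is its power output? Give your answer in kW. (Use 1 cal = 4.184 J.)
Convert to SI: W = 807.094 J, t = 29.0016 s
P = W/t = 807.094/29.0016 = 27.8293 W = 0.02783 kW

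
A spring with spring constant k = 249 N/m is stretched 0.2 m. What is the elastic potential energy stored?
PE = ½kx² = ½(249)(0.2)² = 4.98 J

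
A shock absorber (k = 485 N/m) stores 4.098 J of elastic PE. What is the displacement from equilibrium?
x = √(2·PE/k) = √(2·4.098/485) = 0.13 m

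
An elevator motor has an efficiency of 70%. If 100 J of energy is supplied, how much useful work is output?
W_out = η·W_in = 0.7·100 = 70.0 J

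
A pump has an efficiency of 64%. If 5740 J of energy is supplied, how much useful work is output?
W_out = η·W_in = 0.64·5740 = 3673.6 J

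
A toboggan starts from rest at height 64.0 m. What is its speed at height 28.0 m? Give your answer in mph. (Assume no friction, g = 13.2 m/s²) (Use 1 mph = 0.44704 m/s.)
mgh₁ = mgh₂ + ½mv² ⇒ v = √(2g(h₁−h₂)) = √(2·13.2·36.0) = 30.8286 m/s = 68.96 mph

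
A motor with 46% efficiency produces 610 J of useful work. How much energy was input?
W_in = W_out/η = 610/0.46 = 1326 J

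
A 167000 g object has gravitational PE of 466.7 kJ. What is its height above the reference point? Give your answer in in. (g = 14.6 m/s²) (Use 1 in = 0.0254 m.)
Convert to SI: m = 167.0 kg, PE = 466700 J
h = PE/(mg) = 466700/(167.0·14.6) = 191.412 m = 7536 in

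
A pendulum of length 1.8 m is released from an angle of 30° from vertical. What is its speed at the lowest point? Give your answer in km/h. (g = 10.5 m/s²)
h = L(1 − cosθ) = 1.8(1 − cos30°) = 0.241154 m
v = √(2gh) = √(2·10.5·0.241154) = 2.25039 m/s = 8.101 km/h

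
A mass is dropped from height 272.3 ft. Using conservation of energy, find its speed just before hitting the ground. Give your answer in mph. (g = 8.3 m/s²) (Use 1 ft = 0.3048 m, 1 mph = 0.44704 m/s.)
Convert to SI: h = 82.997 m
mgh = ½mv² ⇒ v = √(2gh) = √(2·8.3·82.997) = 37.1181 m/s = 83.03 mph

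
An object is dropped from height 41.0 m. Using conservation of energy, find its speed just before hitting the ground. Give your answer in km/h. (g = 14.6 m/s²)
mgh = ½mv² ⇒ v = √(2gh) = √(2·14.6·41.0) = 34.6006 m/s = 124.6 km/h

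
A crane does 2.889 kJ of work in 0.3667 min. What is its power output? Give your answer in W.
Convert to SI: W = 2889.0 J, t = 22.002 s
P = W/t = 2889.0/22.002 = 131.3 W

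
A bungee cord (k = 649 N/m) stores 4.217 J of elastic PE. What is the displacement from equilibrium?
x = √(2·PE/k) = √(2·4.217/649) = 0.114 m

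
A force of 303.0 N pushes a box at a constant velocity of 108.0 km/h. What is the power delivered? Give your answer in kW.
Convert to SI: F = 303.0 N, v = 30.0 m/s
P = Fv = (303.0)(30.0) = 9090.0 W = 9.09 kW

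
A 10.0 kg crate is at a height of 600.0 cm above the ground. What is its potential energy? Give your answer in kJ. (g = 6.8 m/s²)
Convert to SI: m = 10.0 kg, h = 6.0 m
PE = mgh = (10.0)(6.8)(6.0) = 408.0 J = 0.408 kJ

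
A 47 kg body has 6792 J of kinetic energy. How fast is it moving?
v = √(2·KE/m) = √(2·6792/47) = 17.0 m/s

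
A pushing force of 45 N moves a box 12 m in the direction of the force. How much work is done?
W = F·d = (45)(12) = 540.0 J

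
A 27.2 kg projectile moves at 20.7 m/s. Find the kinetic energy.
KE = ½mv² = ½(27.2)(20.7)² = 5827 J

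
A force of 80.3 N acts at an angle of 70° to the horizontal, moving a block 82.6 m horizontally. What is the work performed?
W = F·d·cosθ = (80.3)(82.6)cos(70°) = 2269 J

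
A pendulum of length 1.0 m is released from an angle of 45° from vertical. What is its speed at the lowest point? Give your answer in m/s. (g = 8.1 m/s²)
h = L(1 − cosθ) = 1.0(1 − cos45°) = 0.292893 m
v = √(2gh) = √(2·8.1·0.292893) = 2.178 m/s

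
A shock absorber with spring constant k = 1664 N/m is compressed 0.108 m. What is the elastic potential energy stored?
PE = ½kx² = ½(1664)(0.108)² = 9.704 J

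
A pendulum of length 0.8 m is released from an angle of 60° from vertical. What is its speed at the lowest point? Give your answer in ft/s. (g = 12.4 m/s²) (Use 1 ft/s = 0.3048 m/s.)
h = L(1 − cosθ) = 0.8(1 − cos60°) = 0.4 m
v = √(2gh) = √(2·12.4·0.4) = 3.1496 m/s = 10.33 ft/s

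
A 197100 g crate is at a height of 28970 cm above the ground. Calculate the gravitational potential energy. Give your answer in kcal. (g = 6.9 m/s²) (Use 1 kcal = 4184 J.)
Convert to SI: m = 197.1 kg, h = 289.7 m
PE = mgh = (197.1)(6.9)(289.7) = 393989 J = 94.17 kcal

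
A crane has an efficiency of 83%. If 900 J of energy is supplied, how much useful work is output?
W_out = η·W_in = 0.83·900 = 747.0 J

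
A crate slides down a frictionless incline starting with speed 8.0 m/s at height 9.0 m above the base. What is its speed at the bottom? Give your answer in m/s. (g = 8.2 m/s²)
½mv₀² + mgh = ½mv² ⇒ v = √(v₀² + 2gh) = √(8.0² + 2·8.2·9.0) = 14.55 m/s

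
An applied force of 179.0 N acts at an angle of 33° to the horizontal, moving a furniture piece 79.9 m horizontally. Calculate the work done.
W = F·d·cosθ = (179.0)(79.9)cos(33°) = 11990 J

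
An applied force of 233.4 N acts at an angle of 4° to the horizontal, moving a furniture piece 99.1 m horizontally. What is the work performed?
W = F·d·cosθ = (233.4)(99.1)cos(4°) = 23070 J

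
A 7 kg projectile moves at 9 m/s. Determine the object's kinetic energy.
KE = ½mv² = ½(7)(9)² = 283.5 J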